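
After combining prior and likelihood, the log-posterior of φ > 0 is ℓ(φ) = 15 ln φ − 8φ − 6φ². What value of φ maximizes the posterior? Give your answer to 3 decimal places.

φ̂_MAP = 0.833

ℓ'(φ) = 15/φ − 8 − 12φ. Setting this to zero and multiplying by φ: 12φ² + 8φ − 15 = 0.
φ = (−8 + √(8² + 4·12·15)) / (2·12) = (−8 + √784) / 24 = (−8 + 28)/24 = 5/6.
ℓ''(φ) = −15/φ² − 12 < 0, confirming a maximum.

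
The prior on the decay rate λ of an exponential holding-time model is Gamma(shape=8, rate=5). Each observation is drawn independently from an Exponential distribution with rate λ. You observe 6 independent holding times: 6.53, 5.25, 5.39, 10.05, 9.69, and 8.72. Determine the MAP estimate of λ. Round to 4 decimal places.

λ̂_MAP = 0.2568

The Exponential(rate=λ) likelihood is ∝ λ^n e^(−λΣtᵢ). Here n = 6 and Σtᵢ = 6.53 + 5.25 + 5.39 + 10.05 + 9.69 + 8.72 = 45.63.
Posterior ∝ λ^7e^(−5λ) · λ^6e^(−45.63λ) = λ^13e^(−50.63λ), i.e. Gamma(14, 50.63).
Mode = (a−1)/b = 13/50.63 ≈ 0.2568.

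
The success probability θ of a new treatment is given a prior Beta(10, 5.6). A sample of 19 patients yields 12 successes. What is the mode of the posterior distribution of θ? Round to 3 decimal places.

Prior: Beta(10, 5.6).
Data: 12 successes in 19 trials. The binomial likelihood contributes θ^12(1−θ)^7, so the posterior is Beta(10+12, 5.6+7) = Beta(22, 12.6).
For Beta(a, b) with a, b > 1 the mode is (a−1)/(a+b−2) = 21/32.6 ≈ 0.644.

θ̂_MAP = 0.644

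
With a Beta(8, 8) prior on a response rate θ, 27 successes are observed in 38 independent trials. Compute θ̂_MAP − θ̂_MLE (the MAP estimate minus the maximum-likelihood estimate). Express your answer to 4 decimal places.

Posterior is Beta(35, 19); MAP = (35−1)/(54−2) = 34/52 ≈ 0.65385.
MLE ignores the prior: θ̂_MLE = k/n = 27/38 ≈ 0.71053.
Difference = 34/52 − 27/38 = -14/247 ≈ -0.0567.

MAP − MLE = -0.0567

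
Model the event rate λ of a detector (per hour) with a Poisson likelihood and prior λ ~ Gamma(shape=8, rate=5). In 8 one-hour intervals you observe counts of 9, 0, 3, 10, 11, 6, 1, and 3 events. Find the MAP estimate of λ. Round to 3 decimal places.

λ̂_MAP = 3.846

Σxᵢ = 9+0+3+10+11+6+1+3 = 43, with n = 8.
Posterior ∝ λ^7e^(−5λ) · λ^43e^(−8λ) = λ^50e^(−13λ), i.e. Gamma(shape=51, rate=13).
The mode of a Gamma(a, b) with a ≥ 1 (shape–rate) is (a−1)/b = 50/13 ≈ 3.846.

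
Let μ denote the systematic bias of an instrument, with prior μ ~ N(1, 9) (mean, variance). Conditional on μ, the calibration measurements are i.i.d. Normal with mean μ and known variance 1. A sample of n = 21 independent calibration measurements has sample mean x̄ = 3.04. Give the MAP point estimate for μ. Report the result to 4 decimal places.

μ̂_MAP = 3.0293

n = 21, x̄ = 3.04.
For a Normal prior and Normal likelihood with known variance, the posterior is Normal; its mode equals its mean, the precision-weighted average.
Prior precision 1/σ₀² = 1/9; data precision n/σ² = 21/1 = 21.
μ̂ = ((1/9)·1 + 21·3.04) / (1/9 + 21) = (14389/225)/(190/9) = 14389/4750 ≈ 3.0293.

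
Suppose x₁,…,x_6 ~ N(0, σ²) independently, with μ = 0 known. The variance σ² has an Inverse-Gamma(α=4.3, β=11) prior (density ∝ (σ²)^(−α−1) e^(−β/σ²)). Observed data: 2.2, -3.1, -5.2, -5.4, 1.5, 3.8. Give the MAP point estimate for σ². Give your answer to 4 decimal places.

σ̂²_MAP = 6.5867

Sum of squared deviations about the known mean: SS = (2.2−0)² + (-3.1−0)² + (-5.2−0)² + (-5.4−0)² + (1.5−0)² + (3.8−0)² = 87.34.
The Normal likelihood contributes (σ²)^(−n/2) exp(−SS/(2σ²)), so the posterior is Inverse-Gamma(α + n/2, β + SS/2) = Inverse-Gamma(7.3, 54.67).
The mode of Inverse-Gamma(a, b) is b/(a+1) = 54.67/8.3 ≈ 6.5867.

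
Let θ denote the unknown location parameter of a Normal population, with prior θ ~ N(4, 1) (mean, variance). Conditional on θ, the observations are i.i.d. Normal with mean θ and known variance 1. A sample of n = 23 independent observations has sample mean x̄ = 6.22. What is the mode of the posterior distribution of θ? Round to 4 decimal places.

θ̂_MAP = 6.1275

n = 23, x̄ = 6.22.
For a Normal prior and Normal likelihood with known variance, the posterior is Normal; its mode equals its mean, the precision-weighted average.
Prior precision 1/σ₀² = 1/1 = 1; data precision n/σ² = 23/1 = 23.
θ̂ = (1·4 + 23·6.22) / (1 + 23) = 147.06/24 = 6.1275.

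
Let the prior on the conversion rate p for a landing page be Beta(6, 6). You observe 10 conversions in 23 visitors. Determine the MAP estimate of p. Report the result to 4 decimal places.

p̂_MAP = 0.4545

Prior: Beta(6, 6).
Data: 10 successes in 23 trials. The binomial likelihood contributes p^10(1−p)^13, so the posterior is Beta(6+10, 6+13) = Beta(16, 19).
For Beta(a, b) with a, b > 1 the mode is (a−1)/(a+b−2) = 15/33 ≈ 0.4545.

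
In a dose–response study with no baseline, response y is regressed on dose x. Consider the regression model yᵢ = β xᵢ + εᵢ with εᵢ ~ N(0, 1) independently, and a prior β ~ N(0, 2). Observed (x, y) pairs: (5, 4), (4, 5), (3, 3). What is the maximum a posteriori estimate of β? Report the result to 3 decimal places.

log p(β | y) = −Σ(yᵢ − βxᵢ)²/(2·1) − β²/(2·2) + const.
Setting the derivative to zero: Σxᵢ(yᵢ − βxᵢ)/1 − β/2 = 0, so β = Σxᵢyᵢ / (Σxᵢ² + σ²/τ²).
Σxᵢyᵢ = 5·4 + 4·5 + 3·3 = 49; Σxᵢ² = 50; σ²/τ² = 0.5.
β̂_MAP = 49 / (50 + 0.5) = 49/50.5 ≈ 0.970.

β̂_MAP = 0.970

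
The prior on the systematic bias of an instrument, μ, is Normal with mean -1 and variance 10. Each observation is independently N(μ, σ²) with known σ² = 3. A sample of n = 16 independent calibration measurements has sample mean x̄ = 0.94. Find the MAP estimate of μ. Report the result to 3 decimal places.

n = 16, x̄ = 0.94.
For a Normal prior and Normal likelihood with known variance, the posterior is Normal; its mode equals its mean, the precision-weighted average.
Prior precision 1/σ₀² = 1/10 = 0.1; data precision n/σ² = 16/3.
μ̂ = (0.1·(-1) + (16/3)·0.94) / (0.1 + 16/3) = (737/150)/(163/30) = 737/815 ≈ 0.904.

μ̂_MAP = 0.904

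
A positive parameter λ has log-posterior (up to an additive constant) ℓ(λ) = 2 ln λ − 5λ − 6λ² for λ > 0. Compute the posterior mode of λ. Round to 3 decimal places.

λ̂_MAP = 0.250

ℓ'(λ) = 2/λ − 5 − 12λ. Setting this to zero and multiplying by λ: 12λ² + 5λ − 2 = 0.
λ = (−5 + √(5² + 4·12·2)) / (2·12) = (−5 + √121) / 24 = (−5 + 11)/24 = 1/4.
ℓ''(λ) = −2/λ² − 12 < 0, confirming a maximum.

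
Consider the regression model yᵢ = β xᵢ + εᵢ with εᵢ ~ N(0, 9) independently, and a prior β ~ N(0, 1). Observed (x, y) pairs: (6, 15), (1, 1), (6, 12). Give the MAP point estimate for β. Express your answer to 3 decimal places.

β̂_MAP = 1.988

log p(β | y) = −Σ(yᵢ − βxᵢ)²/(2·9) − β²/(2·1) + const.
Setting the derivative to zero: Σxᵢ(yᵢ − βxᵢ)/9 − β/1 = 0, so β = Σxᵢyᵢ / (Σxᵢ² + σ²/τ²).
Σxᵢyᵢ = 6·15 + 1·1 + 6·12 = 163; Σxᵢ² = 73; σ²/τ² = 9.
β̂_MAP = 163 / (73 + 9) = 163/82 ≈ 1.988.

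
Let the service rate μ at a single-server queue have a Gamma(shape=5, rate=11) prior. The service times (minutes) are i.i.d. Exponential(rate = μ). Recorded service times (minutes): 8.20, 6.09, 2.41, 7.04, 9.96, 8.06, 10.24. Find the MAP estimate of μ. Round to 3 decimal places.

The Exponential(rate=μ) likelihood is ∝ μ^n e^(−μΣtᵢ). Here n = 7 and Σtᵢ = 8.20 + 6.09 + 2.41 + 7.04 + 9.96 + 8.06 + 10.24 = 52.
Posterior ∝ μ^4e^(−11μ) · μ^7e^(−52μ) = μ^11e^(−63μ), i.e. Gamma(12, 63).
Mode = (a−1)/b = 11/63 ≈ 0.175.

μ̂_MAP = 0.175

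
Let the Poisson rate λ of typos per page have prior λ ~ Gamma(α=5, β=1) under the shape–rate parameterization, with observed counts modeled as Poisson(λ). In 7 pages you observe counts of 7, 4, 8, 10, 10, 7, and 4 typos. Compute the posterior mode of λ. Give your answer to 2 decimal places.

Σxᵢ = 7+4+8+10+10+7+4 = 50, with n = 7.
Posterior ∝ λ^4e^(−1λ) · λ^50e^(−7λ) = λ^54e^(−8λ), i.e. Gamma(shape=55, rate=8).
The mode of a Gamma(a, b) with a ≥ 1 (shape–rate) is (a−1)/b = 54/8 ≈ 6.75.

λ̂_MAP = 6.75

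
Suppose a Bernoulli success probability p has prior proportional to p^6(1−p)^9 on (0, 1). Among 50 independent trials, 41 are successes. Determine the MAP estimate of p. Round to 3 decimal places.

p̂_MAP = 0.723

The prior density ∝ p^6(1−p)^9 is the kernel of Beta(7, 10).
Data: 41 successes in 50 trials. The binomial likelihood contributes p^41(1−p)^9, so the posterior is Beta(7+41, 10+9) = Beta(48, 19).
For Beta(a, b) with a, b > 1 the mode is (a−1)/(a+b−2) = 47/65 ≈ 0.723.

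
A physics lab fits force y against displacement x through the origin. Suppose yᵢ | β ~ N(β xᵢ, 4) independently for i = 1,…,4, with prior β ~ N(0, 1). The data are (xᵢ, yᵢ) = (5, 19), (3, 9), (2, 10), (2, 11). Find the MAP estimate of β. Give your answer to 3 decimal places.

β̂_MAP = 3.565

log p(β | y) = −Σ(yᵢ − βxᵢ)²/(2·4) − β²/(2·1) + const.
Setting the derivative to zero: Σxᵢ(yᵢ − βxᵢ)/4 − β/1 = 0, so β = Σxᵢyᵢ / (Σxᵢ² + σ²/τ²).
Σxᵢyᵢ = 5·19 + 3·9 + 2·10 + 2·11 = 164; Σxᵢ² = 42; σ²/τ² = 4.
β̂_MAP = 164 / (42 + 4) = 164/46 ≈ 3.565.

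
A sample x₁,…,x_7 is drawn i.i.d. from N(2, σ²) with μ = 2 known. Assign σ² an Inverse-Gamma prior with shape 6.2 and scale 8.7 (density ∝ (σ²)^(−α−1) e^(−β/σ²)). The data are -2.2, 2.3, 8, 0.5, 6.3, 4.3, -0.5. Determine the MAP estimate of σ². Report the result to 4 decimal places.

Sum of squared deviations about the known mean: SS = (-2.2−2)² + (2.3−2)² + (8−2)² + (0.5−2)² + (6.3−2)² + (4.3−2)² + (-0.5−2)² = 86.01.
The Normal likelihood contributes (σ²)^(−n/2) exp(−SS/(2σ²)), so the posterior is Inverse-Gamma(α + n/2, β + SS/2) = Inverse-Gamma(9.7, 51.705).
The mode of Inverse-Gamma(a, b) is b/(a+1) = 51.705/10.7 ≈ 4.8322.

σ̂²_MAP = 4.8322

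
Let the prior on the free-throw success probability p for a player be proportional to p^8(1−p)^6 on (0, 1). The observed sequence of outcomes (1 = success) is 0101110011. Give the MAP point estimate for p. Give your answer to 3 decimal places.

The prior density ∝ p^8(1−p)^6 is the kernel of Beta(9, 7).
Data: 6 successes in 10 trials (from the sequence). The binomial likelihood contributes p^6(1−p)^4, so the posterior is Beta(9+6, 7+4) = Beta(15, 11).
For Beta(a, b) with a, b > 1 the mode is (a−1)/(a+b−2) = 14/24 ≈ 0.583.

p̂_MAP = 0.583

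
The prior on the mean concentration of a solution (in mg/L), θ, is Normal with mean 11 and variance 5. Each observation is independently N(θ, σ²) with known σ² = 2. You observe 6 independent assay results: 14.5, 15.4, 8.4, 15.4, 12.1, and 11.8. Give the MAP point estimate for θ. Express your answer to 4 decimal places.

θ̂_MAP = 12.8125

n = 6; x̄ = (14.5 + 15.4 + 8.4 + 15.4 + 12.1 + 11.8)/6 = 77.6/6 = 194/15 ≈ 12.9333.
For a Normal prior and Normal likelihood with known variance, the posterior is Normal; its mode equals its mean, the precision-weighted average.
Prior precision 1/σ₀² = 1/5 = 0.2; data precision n/σ² = 6/2 = 3.
θ̂ = (0.2·11 + 3·(194/15)) / (0.2 + 3) = 41/3.2 = 12.8125.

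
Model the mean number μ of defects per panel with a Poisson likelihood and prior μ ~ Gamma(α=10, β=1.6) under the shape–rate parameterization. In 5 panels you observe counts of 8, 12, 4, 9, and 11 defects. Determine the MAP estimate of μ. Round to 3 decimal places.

Σxᵢ = 8+12+4+9+11 = 44, with n = 5.
Posterior ∝ μ^9e^(−1.6μ) · μ^44e^(−5μ) = μ^53e^(−6.6μ), i.e. Gamma(shape=54, rate=6.6).
The mode of a Gamma(a, b) with a ≥ 1 (shape–rate) is (a−1)/b = 53/6.6 ≈ 8.030.

μ̂_MAP = 8.030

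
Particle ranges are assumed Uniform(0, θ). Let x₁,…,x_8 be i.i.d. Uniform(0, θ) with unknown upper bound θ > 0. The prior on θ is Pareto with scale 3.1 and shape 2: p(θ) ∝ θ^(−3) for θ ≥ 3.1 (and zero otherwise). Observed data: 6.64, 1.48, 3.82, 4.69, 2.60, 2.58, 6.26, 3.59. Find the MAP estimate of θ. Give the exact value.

The Uniform(0, θ) likelihood is θ^(−n) for θ ≥ max(xᵢ), zero otherwise. Here max(xᵢ) = 6.64.
Posterior ∝ θ^(−3) · θ^(−8) = θ^(−11) on θ ≥ max(3.1, 6.64) = 6.64.
This density is strictly decreasing in θ, so the posterior mode lies at the lower boundary of the support.

θ̂_MAP = 6.64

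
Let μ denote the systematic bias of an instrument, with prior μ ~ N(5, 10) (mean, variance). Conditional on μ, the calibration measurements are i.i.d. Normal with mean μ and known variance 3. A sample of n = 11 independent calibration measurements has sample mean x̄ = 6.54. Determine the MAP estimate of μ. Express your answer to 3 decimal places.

μ̂_MAP = 6.499

n = 11, x̄ = 6.54.
For a Normal prior and Normal likelihood with known variance, the posterior is Normal; its mode equals its mean, the precision-weighted average.
Prior precision 1/σ₀² = 1/10 = 0.1; data precision n/σ² = 11/3.
μ̂ = (0.1·5 + (11/3)·6.54) / (0.1 + 11/3) = 24.48/(113/30) = 3672/565 ≈ 6.499.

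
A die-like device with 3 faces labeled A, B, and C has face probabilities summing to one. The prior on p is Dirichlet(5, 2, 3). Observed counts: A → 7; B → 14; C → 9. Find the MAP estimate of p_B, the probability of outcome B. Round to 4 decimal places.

MAP estimate of p_B = 0.4054

The posterior is Dirichlet(αᵢ + nᵢ) = Dirichlet(12, 16, 12).
For a Dirichlet(a₁,…,a_K) with all aᵢ > 1, the mode has j-th component (aⱼ − 1)/(Σaᵢ − K).
Here Σaᵢ = 40 and K = 3, so p_B = (16 − 1)/(40 − 3) = 15/37 ≈ 0.4054.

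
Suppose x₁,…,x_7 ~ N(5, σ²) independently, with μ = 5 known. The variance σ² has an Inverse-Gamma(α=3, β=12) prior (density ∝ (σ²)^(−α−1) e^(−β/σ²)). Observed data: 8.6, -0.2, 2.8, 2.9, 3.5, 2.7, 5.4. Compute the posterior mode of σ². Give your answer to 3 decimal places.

σ̂²_MAP = 5.397

Sum of squared deviations about the known mean: SS = (8.6−5)² + (-0.2−5)² + (2.8−5)² + (2.9−5)² + (3.5−5)² + (2.7−5)² + (5.4−5)² = 56.95.
The Normal likelihood contributes (σ²)^(−n/2) exp(−SS/(2σ²)), so the posterior is Inverse-Gamma(α + n/2, β + SS/2) = Inverse-Gamma(6.5, 40.475).
The mode of Inverse-Gamma(a, b) is b/(a+1) = 40.475/7.5 ≈ 5.397.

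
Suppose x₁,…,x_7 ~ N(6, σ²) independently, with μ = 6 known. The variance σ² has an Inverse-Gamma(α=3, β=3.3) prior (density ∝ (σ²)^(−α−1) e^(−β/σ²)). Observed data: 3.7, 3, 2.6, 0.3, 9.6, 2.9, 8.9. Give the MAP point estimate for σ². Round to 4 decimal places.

Sum of squared deviations about the known mean: SS = (3.7−6)² + (3−6)² + (2.6−6)² + (0.3−6)² + (9.6−6)² + (2.9−6)² + (8.9−6)² = 89.32.
The Normal likelihood contributes (σ²)^(−n/2) exp(−SS/(2σ²)), so the posterior is Inverse-Gamma(α + n/2, β + SS/2) = Inverse-Gamma(6.5, 47.96).
The mode of Inverse-Gamma(a, b) is b/(a+1) = 47.96/7.5 ≈ 6.3947.

σ̂²_MAP = 6.3947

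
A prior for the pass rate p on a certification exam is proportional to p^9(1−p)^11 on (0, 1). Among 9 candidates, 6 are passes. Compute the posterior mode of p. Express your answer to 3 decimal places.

The prior density ∝ p^9(1−p)^11 is the kernel of Beta(10, 12).
Data: 6 successes in 9 trials. The binomial likelihood contributes p^6(1−p)^3, so the posterior is Beta(10+6, 12+3) = Beta(16, 15).
For Beta(a, b) with a, b > 1 the mode is (a−1)/(a+b−2) = 15/29 ≈ 0.517.

p̂_MAP = 0.517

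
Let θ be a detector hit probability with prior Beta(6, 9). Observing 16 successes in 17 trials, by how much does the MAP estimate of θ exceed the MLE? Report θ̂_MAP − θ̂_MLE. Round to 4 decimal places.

MAP − MLE = -0.2412

Posterior is Beta(22, 10); MAP = (22−1)/(32−2) = 21/30 ≈ 0.70000.
MLE ignores the prior: θ̂_MLE = k/n = 16/17 ≈ 0.94118.
Difference = 21/30 − 16/17 = -41/170 ≈ -0.2412.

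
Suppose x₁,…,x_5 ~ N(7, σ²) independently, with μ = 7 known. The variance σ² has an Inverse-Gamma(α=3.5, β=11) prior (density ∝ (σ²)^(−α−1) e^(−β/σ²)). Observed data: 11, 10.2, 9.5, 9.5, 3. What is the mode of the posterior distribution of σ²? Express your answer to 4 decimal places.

σ̂²_MAP = 5.4814

Sum of squared deviations about the known mean: SS = (11−7)² + (10.2−7)² + (9.5−7)² + (9.5−7)² + (3−7)² = 54.74.
The Normal likelihood contributes (σ²)^(−n/2) exp(−SS/(2σ²)), so the posterior is Inverse-Gamma(α + n/2, β + SS/2) = Inverse-Gamma(6, 38.37).
The mode of Inverse-Gamma(a, b) is b/(a+1) = 38.37/7 ≈ 5.4814.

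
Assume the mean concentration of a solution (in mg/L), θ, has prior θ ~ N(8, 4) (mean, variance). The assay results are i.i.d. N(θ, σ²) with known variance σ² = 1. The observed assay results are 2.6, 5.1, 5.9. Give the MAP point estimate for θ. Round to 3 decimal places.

n = 3; x̄ = (2.6 + 5.1 + 5.9)/3 = 13.6/3 = 68/15 ≈ 4.5333.
For a Normal prior and Normal likelihood with known variance, the posterior is Normal; its mode equals its mean, the precision-weighted average.
Prior precision 1/σ₀² = 1/4 = 0.25; data precision n/σ² = 3/1 = 3.
θ̂ = (0.25·8 + 3·(68/15)) / (0.25 + 3) = 15.6/3.25 = 4.800.

θ̂_MAP = 4.800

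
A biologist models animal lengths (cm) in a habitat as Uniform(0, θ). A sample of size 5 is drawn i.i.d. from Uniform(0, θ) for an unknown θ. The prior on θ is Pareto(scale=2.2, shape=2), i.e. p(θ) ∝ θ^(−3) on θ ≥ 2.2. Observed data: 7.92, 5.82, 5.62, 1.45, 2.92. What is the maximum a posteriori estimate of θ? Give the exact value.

The Uniform(0, θ) likelihood is θ^(−n) for θ ≥ max(xᵢ), zero otherwise. Here max(xᵢ) = 7.92.
Posterior ∝ θ^(−3) · θ^(−5) = θ^(−8) on θ ≥ max(2.2, 7.92) = 7.92.
This density is strictly decreasing in θ, so the posterior mode lies at the lower boundary of the support.

θ̂_MAP = 7.92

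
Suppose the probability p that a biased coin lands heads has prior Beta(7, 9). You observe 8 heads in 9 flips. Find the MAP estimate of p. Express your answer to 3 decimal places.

p̂_MAP = 0.609

Prior: Beta(7, 9).
Data: 8 successes in 9 trials. The binomial likelihood contributes p^8(1−p)^1, so the posterior is Beta(7+8, 9+1) = Beta(15, 10).
For Beta(a, b) with a, b > 1 the mode is (a−1)/(a+b−2) = 14/23 ≈ 0.609.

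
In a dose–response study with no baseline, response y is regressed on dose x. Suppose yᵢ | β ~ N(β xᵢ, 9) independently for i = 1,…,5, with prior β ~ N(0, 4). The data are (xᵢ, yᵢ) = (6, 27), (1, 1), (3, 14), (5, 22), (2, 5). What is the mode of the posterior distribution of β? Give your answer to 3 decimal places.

log p(β | y) = −Σ(yᵢ − βxᵢ)²/(2·9) − β²/(2·4) + const.
Setting the derivative to zero: Σxᵢ(yᵢ − βxᵢ)/9 − β/4 = 0, so β = Σxᵢyᵢ / (Σxᵢ² + σ²/τ²).
Σxᵢyᵢ = 6·27 + 1·1 + 3·14 + 5·22 + 2·5 = 325; Σxᵢ² = 75; σ²/τ² = 2.25.
β̂_MAP = 325 / (75 + 2.25) = 325/77.25 ≈ 4.207.

β̂_MAP = 4.207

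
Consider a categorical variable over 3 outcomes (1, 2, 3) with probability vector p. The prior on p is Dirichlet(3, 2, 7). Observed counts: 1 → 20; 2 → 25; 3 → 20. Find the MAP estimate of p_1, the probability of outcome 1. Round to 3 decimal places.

MAP estimate: 0.297

The posterior is Dirichlet(αᵢ + nᵢ) = Dirichlet(23, 27, 27).
For a Dirichlet(a₁,…,a_K) with all aᵢ > 1, the mode has j-th component (aⱼ − 1)/(Σaᵢ − K).
Here Σaᵢ = 77 and K = 3, so p_1 = (23 − 1)/(77 − 3) = 22/74 ≈ 0.297.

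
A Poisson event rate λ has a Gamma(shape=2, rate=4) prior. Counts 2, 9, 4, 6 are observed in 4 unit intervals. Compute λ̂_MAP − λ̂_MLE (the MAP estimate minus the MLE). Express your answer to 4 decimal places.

Σxᵢ = 21. Posterior is Gamma(23, 8); MAP = (23−1)/8 = 22/8 ≈ 2.75000.
MLE = x̄ = 21/4 ≈ 5.25000.
Difference = 22/8 − 21/4 = -5/2 ≈ -2.5000.

MAP − MLE = -2.5000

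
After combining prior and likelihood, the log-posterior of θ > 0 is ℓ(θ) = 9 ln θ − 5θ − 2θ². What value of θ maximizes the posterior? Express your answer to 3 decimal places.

ℓ'(θ) = 9/θ − 5 − 4θ. Setting this to zero and multiplying by θ: 4θ² + 5θ − 9 = 0.
θ = (−5 + √(5² + 4·4·9)) / (2·4) = (−5 + √169) / 8 = (−5 + 13)/8 = 1.
ℓ''(θ) = −9/θ² − 4 < 0, confirming a maximum.

θ̂_MAP = 1.000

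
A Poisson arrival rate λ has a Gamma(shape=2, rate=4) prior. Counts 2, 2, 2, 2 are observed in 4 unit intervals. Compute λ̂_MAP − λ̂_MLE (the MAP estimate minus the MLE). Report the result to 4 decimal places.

MAP − MLE = -0.8750

Σxᵢ = 8. Posterior is Gamma(10, 8); MAP = (10−1)/8 = 9/8 ≈ 1.12500.
MLE = x̄ = 8/4 ≈ 2.00000.
Difference = 9/8 − 8/4 = -7/8 ≈ -0.8750.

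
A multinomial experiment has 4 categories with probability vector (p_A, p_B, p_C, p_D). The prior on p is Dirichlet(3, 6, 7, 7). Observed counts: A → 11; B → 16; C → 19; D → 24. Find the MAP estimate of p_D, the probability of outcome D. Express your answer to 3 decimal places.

MAP estimate of p_D = 0.337

The posterior is Dirichlet(αᵢ + nᵢ) = Dirichlet(14, 22, 26, 31).
For a Dirichlet(a₁,…,a_K) with all aᵢ > 1, the mode has j-th component (aⱼ − 1)/(Σaᵢ − K).
Here Σaᵢ = 93 and K = 4, so p_D = (31 − 1)/(93 − 4) = 30/89 ≈ 0.337.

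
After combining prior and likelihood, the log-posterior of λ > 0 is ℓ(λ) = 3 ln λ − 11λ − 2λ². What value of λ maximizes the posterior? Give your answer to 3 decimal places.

ℓ'(λ) = 3/λ − 11 − 4λ. Setting this to zero and multiplying by λ: 4λ² + 11λ − 3 = 0.
λ = (−11 + √(11² + 4·4·3)) / (2·4) = (−11 + √169) / 8 = (−11 + 13)/8 = 1/4.
ℓ''(λ) = −3/λ² − 4 < 0, confirming a maximum.

λ̂_MAP = 0.250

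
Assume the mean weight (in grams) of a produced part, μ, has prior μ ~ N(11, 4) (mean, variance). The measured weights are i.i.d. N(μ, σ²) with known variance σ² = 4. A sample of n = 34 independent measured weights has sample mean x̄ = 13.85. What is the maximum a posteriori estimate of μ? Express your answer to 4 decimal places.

μ̂_MAP = 13.7686

n = 34, x̄ = 13.85.
For a Normal prior and Normal likelihood with known variance, the posterior is Normal; its mode equals its mean, the precision-weighted average.
Prior precision 1/σ₀² = 1/4 = 0.25; data precision n/σ² = 34/4 = 8.5.
μ̂ = (0.25·11 + 8.5·13.85) / (0.25 + 8.5) = 120.475/8.75 = 4819/350 ≈ 13.7686.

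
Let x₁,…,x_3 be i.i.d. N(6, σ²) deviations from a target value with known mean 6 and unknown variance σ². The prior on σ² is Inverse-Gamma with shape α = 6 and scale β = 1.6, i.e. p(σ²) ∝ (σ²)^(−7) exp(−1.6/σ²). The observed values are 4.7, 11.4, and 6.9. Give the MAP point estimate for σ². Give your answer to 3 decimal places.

σ̂²_MAP = 2.051

Sum of squared deviations about the known mean: SS = (4.7−6)² + (11.4−6)² + (6.9−6)² = 31.66.
The Normal likelihood contributes (σ²)^(−n/2) exp(−SS/(2σ²)), so the posterior is Inverse-Gamma(α + n/2, β + SS/2) = Inverse-Gamma(7.5, 17.43).
The mode of Inverse-Gamma(a, b) is b/(a+1) = 17.43/8.5 ≈ 2.051.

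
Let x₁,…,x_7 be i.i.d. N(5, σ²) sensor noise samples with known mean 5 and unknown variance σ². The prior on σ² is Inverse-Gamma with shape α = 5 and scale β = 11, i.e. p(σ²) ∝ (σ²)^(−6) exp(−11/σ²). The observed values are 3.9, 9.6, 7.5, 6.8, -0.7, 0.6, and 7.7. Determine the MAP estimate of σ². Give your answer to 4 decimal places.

Sum of squared deviations about the known mean: SS = (3.9−5)² + (9.6−5)² + (7.5−5)² + (6.8−5)² + (-0.7−5)² + (0.6−5)² + (7.7−5)² = 91.
The Normal likelihood contributes (σ²)^(−n/2) exp(−SS/(2σ²)), so the posterior is Inverse-Gamma(α + n/2, β + SS/2) = Inverse-Gamma(8.5, 56.5).
The mode of Inverse-Gamma(a, b) is b/(a+1) = 56.5/9.5 ≈ 5.9474.

σ̂²_MAP = 5.9474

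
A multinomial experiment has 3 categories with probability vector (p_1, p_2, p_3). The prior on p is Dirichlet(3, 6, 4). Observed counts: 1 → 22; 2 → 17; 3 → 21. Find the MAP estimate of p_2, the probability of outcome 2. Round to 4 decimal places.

The posterior is Dirichlet(αᵢ + nᵢ) = Dirichlet(25, 23, 25).
For a Dirichlet(a₁,…,a_K) with all aᵢ > 1, the mode has j-th component (aⱼ − 1)/(Σaᵢ − K).
Here Σaᵢ = 73 and K = 3, so p_2 = (23 − 1)/(73 − 3) = 22/70 ≈ 0.3143.

MAP estimate: 0.3143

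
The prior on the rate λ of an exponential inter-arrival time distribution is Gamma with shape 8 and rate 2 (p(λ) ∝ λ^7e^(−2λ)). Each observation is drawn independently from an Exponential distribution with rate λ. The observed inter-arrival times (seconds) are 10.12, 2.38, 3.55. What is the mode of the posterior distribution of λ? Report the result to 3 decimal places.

λ̂_MAP = 0.554

The Exponential(rate=λ) likelihood is ∝ λ^n e^(−λΣtᵢ). Here n = 3 and Σtᵢ = 10.12 + 2.38 + 3.55 = 16.05.
Posterior ∝ λ^7e^(−2λ) · λ^3e^(−16.05λ) = λ^10e^(−18.05λ), i.e. Gamma(11, 18.05).
Mode = (a−1)/b = 10/18.05 ≈ 0.554.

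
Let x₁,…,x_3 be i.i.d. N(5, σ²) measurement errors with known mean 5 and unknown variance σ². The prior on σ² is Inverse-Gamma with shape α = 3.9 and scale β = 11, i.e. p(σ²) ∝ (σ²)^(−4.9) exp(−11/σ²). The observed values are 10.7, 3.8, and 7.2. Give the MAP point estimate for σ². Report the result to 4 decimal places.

σ̂²_MAP = 4.7477

Sum of squared deviations about the known mean: SS = (10.7−5)² + (3.8−5)² + (7.2−5)² = 38.77.
The Normal likelihood contributes (σ²)^(−n/2) exp(−SS/(2σ²)), so the posterior is Inverse-Gamma(α + n/2, β + SS/2) = Inverse-Gamma(5.4, 30.385).
The mode of Inverse-Gamma(a, b) is b/(a+1) = 30.385/6.4 ≈ 4.7477.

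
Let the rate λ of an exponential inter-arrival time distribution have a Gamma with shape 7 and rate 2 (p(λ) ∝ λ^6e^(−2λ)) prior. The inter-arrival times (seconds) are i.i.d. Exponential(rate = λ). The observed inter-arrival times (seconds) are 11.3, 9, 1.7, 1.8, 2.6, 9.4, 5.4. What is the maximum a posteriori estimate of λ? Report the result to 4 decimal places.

λ̂_MAP = 0.3009

The Exponential(rate=λ) likelihood is ∝ λ^n e^(−λΣtᵢ). Here n = 7 and Σtᵢ = 11.3 + 9 + 1.7 + 1.8 + 2.6 + 9.4 + 5.4 = 41.2.
Posterior ∝ λ^6e^(−2λ) · λ^7e^(−41.2λ) = λ^13e^(−43.2λ), i.e. Gamma(14, 43.2).
Mode = (a−1)/b = 13/43.2 ≈ 0.3009.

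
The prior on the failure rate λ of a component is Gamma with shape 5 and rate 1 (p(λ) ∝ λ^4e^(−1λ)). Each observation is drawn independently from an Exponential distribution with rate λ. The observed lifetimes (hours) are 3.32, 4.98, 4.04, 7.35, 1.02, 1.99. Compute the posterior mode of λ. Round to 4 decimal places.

λ̂_MAP = 0.4219

The Exponential(rate=λ) likelihood is ∝ λ^n e^(−λΣtᵢ). Here n = 6 and Σtᵢ = 3.32 + 4.98 + 4.04 + 7.35 + 1.02 + 1.99 = 22.70.
Posterior ∝ λ^4e^(−1λ) · λ^6e^(−22.70λ) = λ^10e^(−23.70λ), i.e. Gamma(11, 23.70).
Mode = (a−1)/b = 10/23.70 ≈ 0.4219.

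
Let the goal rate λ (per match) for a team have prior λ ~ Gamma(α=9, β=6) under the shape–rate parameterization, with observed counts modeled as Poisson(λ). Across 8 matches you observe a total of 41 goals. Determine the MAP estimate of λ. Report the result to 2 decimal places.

λ̂_MAP = 3.50

Σxᵢ = 41, n = 8.
Posterior ∝ λ^8e^(−6λ) · λ^41e^(−8λ) = λ^49e^(−14λ), i.e. Gamma(shape=50, rate=14).
The mode of a Gamma(a, b) with a ≥ 1 (shape–rate) is (a−1)/b = 49/14 ≈ 3.50.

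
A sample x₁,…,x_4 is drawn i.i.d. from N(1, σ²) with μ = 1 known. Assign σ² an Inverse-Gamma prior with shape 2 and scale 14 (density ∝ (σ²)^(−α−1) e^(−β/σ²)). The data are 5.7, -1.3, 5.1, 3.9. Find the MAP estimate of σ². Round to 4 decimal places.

Sum of squared deviations about the known mean: SS = (5.7−1)² + (-1.3−1)² + (5.1−1)² + (3.9−1)² = 52.6.
The Normal likelihood contributes (σ²)^(−n/2) exp(−SS/(2σ²)), so the posterior is Inverse-Gamma(α + n/2, β + SS/2) = Inverse-Gamma(4, 40.3).
The mode of Inverse-Gamma(a, b) is b/(a+1) = 40.3/5 ≈ 8.0600.

σ̂²_MAP = 8.0600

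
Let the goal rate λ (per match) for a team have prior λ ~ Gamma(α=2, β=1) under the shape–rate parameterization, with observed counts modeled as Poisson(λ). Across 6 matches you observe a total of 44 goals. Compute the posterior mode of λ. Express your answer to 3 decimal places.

λ̂_MAP = 6.429

Σxᵢ = 44, n = 6.
Posterior ∝ λe^(−1λ) · λ^44e^(−6λ) = λ^45e^(−7λ), i.e. Gamma(shape=46, rate=7).
The mode of a Gamma(a, b) with a ≥ 1 (shape–rate) is (a−1)/b = 45/7 ≈ 6.429.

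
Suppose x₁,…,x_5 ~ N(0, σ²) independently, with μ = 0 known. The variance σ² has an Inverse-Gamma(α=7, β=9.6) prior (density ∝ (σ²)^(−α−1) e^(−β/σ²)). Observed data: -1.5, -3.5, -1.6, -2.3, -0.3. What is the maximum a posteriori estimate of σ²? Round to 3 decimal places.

Sum of squared deviations about the known mean: SS = (-1.5−0)² + (-3.5−0)² + (-1.6−0)² + (-2.3−0)² + (-0.3−0)² = 22.44.
The Normal likelihood contributes (σ²)^(−n/2) exp(−SS/(2σ²)), so the posterior is Inverse-Gamma(α + n/2, β + SS/2) = Inverse-Gamma(9.5, 20.82).
The mode of Inverse-Gamma(a, b) is b/(a+1) = 20.82/10.5 ≈ 1.983.

σ̂²_MAP = 1.983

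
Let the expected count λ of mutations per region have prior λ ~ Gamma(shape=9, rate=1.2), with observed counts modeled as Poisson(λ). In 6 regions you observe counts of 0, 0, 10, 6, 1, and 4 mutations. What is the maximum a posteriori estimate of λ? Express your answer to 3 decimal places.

λ̂_MAP = 4.028

Σxᵢ = 0+0+10+6+1+4 = 21, with n = 6.
Posterior ∝ λ^8e^(−1.2λ) · λ^21e^(−6λ) = λ^29e^(−7.2λ), i.e. Gamma(shape=30, rate=7.2).
The mode of a Gamma(a, b) with a ≥ 1 (shape–rate) is (a−1)/b = 29/7.2 ≈ 4.028.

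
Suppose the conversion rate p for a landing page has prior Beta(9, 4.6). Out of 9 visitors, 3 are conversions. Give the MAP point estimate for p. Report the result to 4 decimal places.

p̂_MAP = 0.5340

Prior: Beta(9, 4.6).
Data: 3 successes in 9 trials. The binomial likelihood contributes p^3(1−p)^6, so the posterior is Beta(9+3, 4.6+6) = Beta(12, 10.6).
For Beta(a, b) with a, b > 1 the mode is (a−1)/(a+b−2) = 11/20.6 ≈ 0.5340.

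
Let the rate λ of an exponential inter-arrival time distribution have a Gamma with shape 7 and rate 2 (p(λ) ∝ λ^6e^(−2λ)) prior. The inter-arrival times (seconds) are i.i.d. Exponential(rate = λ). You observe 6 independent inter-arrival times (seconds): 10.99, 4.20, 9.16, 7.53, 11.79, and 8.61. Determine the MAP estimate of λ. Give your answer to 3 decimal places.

λ̂_MAP = 0.221

The Exponential(rate=λ) likelihood is ∝ λ^n e^(−λΣtᵢ). Here n = 6 and Σtᵢ = 10.99 + 4.20 + 9.16 + 7.53 + 11.79 + 8.61 = 52.28.
Posterior ∝ λ^6e^(−2λ) · λ^6e^(−52.28λ) = λ^12e^(−54.28λ), i.e. Gamma(13, 54.28).
Mode = (a−1)/b = 12/54.28 ≈ 0.221.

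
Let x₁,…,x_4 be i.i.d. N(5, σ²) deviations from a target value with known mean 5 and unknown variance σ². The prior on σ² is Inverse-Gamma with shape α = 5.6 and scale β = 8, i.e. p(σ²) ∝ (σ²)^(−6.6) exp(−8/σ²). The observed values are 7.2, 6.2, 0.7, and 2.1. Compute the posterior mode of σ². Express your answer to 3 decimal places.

σ̂²_MAP = 2.859

Sum of squared deviations about the known mean: SS = (7.2−5)² + (6.2−5)² + (0.7−5)² + (2.1−5)² = 33.18.
The Normal likelihood contributes (σ²)^(−n/2) exp(−SS/(2σ²)), so the posterior is Inverse-Gamma(α + n/2, β + SS/2) = Inverse-Gamma(7.6, 24.59).
The mode of Inverse-Gamma(a, b) is b/(a+1) = 24.59/8.6 ≈ 2.859.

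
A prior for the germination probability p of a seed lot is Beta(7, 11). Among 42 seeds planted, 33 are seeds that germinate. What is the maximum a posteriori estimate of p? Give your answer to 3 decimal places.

Prior: Beta(7, 11).
Data: 33 successes in 42 trials. The binomial likelihood contributes p^33(1−p)^9, so the posterior is Beta(7+33, 11+9) = Beta(40, 20).
For Beta(a, b) with a, b > 1 the mode is (a−1)/(a+b−2) = 39/58 ≈ 0.672.

p̂_MAP = 0.672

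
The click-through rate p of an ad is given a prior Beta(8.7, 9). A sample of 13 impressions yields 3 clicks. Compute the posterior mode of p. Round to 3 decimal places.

p̂_MAP = 0.373

Prior: Beta(8.7, 9).
Data: 3 successes in 13 trials. The binomial likelihood contributes p^3(1−p)^10, so the posterior is Beta(8.7+3, 9+10) = Beta(11.7, 19).
For Beta(a, b) with a, b > 1 the mode is (a−1)/(a+b−2) = 10.7/28.7 ≈ 0.373.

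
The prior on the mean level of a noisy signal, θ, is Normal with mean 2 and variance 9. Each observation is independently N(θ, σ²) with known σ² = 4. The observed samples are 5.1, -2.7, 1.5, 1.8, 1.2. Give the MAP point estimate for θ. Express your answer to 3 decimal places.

n = 5; x̄ = (5.1 + (-2.7) + 1.5 + 1.8 + 1.2)/5 = 6.9/5 = 1.38.
For a Normal prior and Normal likelihood with known variance, the posterior is Normal; its mode equals its mean, the precision-weighted average.
Prior precision 1/σ₀² = 1/9; data precision n/σ² = 5/4 = 1.25.
θ̂ = ((1/9)·2 + 1.25·1.38) / (1/9 + 1.25) = (701/360)/(49/36) = 701/490 ≈ 1.431.

θ̂_MAP = 1.431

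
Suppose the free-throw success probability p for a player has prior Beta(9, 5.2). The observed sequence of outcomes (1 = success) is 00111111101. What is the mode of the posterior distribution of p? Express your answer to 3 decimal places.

Prior: Beta(9, 5.2).
Data: 8 successes in 11 trials (from the sequence). The binomial likelihood contributes p^8(1−p)^3, so the posterior is Beta(9+8, 5.2+3) = Beta(17, 8.2).
For Beta(a, b) with a, b > 1 the mode is (a−1)/(a+b−2) = 16/23.2 ≈ 0.690.

p̂_MAP = 0.690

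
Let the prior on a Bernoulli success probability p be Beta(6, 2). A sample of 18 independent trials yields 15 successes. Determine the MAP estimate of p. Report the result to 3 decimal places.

Prior: Beta(6, 2).
Data: 15 successes in 18 trials. The binomial likelihood contributes p^15(1−p)^3, so the posterior is Beta(6+15, 2+3) = Beta(21, 5).
For Beta(a, b) with a, b > 1 the mode is (a−1)/(a+b−2) = 20/24 ≈ 0.833.

p̂_MAP = 0.833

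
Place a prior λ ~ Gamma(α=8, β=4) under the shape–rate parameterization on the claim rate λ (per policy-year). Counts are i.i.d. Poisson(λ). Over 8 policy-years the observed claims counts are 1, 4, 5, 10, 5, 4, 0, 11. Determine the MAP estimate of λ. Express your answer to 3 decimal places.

Σxᵢ = 1+4+5+10+5+4+0+11 = 40, with n = 8.
Posterior ∝ λ^7e^(−4λ) · λ^40e^(−8λ) = λ^47e^(−12λ), i.e. Gamma(shape=48, rate=12).
The mode of a Gamma(a, b) with a ≥ 1 (shape–rate) is (a−1)/b = 47/12 ≈ 3.917.

λ̂_MAP = 3.917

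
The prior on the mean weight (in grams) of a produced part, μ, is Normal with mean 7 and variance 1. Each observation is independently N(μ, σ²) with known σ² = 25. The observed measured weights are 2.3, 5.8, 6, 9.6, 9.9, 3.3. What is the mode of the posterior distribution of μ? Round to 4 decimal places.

μ̂_MAP = 6.8355

n = 6; x̄ = (2.3 + 5.8 + 6 + 9.6 + 9.9 + 3.3)/6 = 36.9/6 = 6.15.
For a Normal prior and Normal likelihood with known variance, the posterior is Normal; its mode equals its mean, the precision-weighted average.
Prior precision 1/σ₀² = 1/1 = 1; data precision n/σ² = 6/25 = 0.24.
μ̂ = (1·7 + 0.24·6.15) / (1 + 0.24) = 8.476/1.24 = 2119/310 ≈ 6.8355.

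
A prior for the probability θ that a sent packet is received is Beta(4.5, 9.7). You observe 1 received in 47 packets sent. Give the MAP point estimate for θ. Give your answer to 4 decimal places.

Prior: Beta(4.5, 9.7).
Data: 1 success in 47 trials. The binomial likelihood contributes θ(1−θ)^46, so the posterior is Beta(4.5+1, 9.7+46) = Beta(5.5, 55.7).
For Beta(a, b) with a, b > 1 the mode is (a−1)/(a+b−2) = 4.5/59.2 ≈ 0.0760.

θ̂_MAP = 0.0760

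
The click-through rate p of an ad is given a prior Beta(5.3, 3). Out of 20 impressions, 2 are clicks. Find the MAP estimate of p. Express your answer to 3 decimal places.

p̂_MAP = 0.240

Prior: Beta(5.3, 3).
Data: 2 successes in 20 trials. The binomial likelihood contributes p^2(1−p)^18, so the posterior is Beta(5.3+2, 3+18) = Beta(7.3, 21).
For Beta(a, b) with a, b > 1 the mode is (a−1)/(a+b−2) = 6.3/26.3 ≈ 0.240.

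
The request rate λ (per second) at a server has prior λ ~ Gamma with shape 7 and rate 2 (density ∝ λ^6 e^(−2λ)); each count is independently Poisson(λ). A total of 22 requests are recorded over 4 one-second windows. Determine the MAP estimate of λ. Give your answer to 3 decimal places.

λ̂_MAP = 4.667

Σxᵢ = 22, n = 4.
Posterior ∝ λ^6e^(−2λ) · λ^22e^(−4λ) = λ^28e^(−6λ), i.e. Gamma(shape=29, rate=6).
The mode of a Gamma(a, b) with a ≥ 1 (shape–rate) is (a−1)/b = 28/6 ≈ 4.667.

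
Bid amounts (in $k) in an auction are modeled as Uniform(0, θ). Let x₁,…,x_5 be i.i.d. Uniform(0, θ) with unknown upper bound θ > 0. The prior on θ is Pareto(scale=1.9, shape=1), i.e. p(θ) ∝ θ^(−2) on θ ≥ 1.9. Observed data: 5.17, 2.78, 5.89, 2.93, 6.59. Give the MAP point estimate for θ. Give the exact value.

The Uniform(0, θ) likelihood is θ^(−n) for θ ≥ max(xᵢ), zero otherwise. Here max(xᵢ) = 6.59.
Posterior ∝ θ^(−2) · θ^(−5) = θ^(−7) on θ ≥ max(1.9, 6.59) = 6.59.
This density is strictly decreasing in θ, so the posterior mode lies at the lower boundary of the support.

θ̂_MAP = 6.59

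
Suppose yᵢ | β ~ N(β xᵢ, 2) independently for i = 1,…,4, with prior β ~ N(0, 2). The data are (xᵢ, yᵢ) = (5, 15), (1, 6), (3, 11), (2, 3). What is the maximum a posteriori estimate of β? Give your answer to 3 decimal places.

β̂_MAP = 3.000

log p(β | y) = −Σ(yᵢ − βxᵢ)²/(2·2) − β²/(2·2) + const.
Setting the derivative to zero: Σxᵢ(yᵢ − βxᵢ)/2 − β/2 = 0, so β = Σxᵢyᵢ / (Σxᵢ² + σ²/τ²).
Σxᵢyᵢ = 5·15 + 1·6 + 3·11 + 2·3 = 120; Σxᵢ² = 39; σ²/τ² = 1.
β̂_MAP = 120 / (39 + 1) = 120/40 ≈ 3.000.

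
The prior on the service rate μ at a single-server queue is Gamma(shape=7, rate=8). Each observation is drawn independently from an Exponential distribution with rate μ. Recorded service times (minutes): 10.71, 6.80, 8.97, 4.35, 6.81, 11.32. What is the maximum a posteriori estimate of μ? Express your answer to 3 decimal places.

μ̂_MAP = 0.211

The Exponential(rate=μ) likelihood is ∝ μ^n e^(−μΣtᵢ). Here n = 6 and Σtᵢ = 10.71 + 6.80 + 8.97 + 4.35 + 6.81 + 11.32 = 48.96.
Posterior ∝ μ^6e^(−8μ) · μ^6e^(−48.96μ) = μ^12e^(−56.96μ), i.e. Gamma(13, 56.96).
Mode = (a−1)/b = 12/56.96 ≈ 0.211.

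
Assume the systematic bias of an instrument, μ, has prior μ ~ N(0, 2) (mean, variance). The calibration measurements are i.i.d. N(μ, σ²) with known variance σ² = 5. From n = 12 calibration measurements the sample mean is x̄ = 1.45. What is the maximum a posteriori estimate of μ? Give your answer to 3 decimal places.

μ̂_MAP = 1.200

n = 12, x̄ = 1.45.
For a Normal prior and Normal likelihood with known variance, the posterior is Normal; its mode equals its mean, the precision-weighted average.
Prior precision 1/σ₀² = 1/2 = 0.5; data precision n/σ² = 12/5 = 2.4.
μ̂ = (0.5·0 + 2.4·1.45) / (0.5 + 2.4) = 3.48/2.9 = 1.200.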